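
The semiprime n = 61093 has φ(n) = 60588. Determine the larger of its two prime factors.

φ(n) = (p−1)(q−1) = n − (p+q) + 1, so p + q = 61093 − 60588 + 1 = 506.
p and q are the roots of t² − 506t + 61093 = 0.
Discriminant: 506² − 4·61093 = 256036 − 244372 = 11664; √11664 = 108.
q = (506 − 108)/2 = 199, p = (506 + 108)/2 = 307.
Check: 199 · 307 = 61093.

307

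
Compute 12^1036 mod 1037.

12^1 ≡ 12 (mod 1037)
12^2 ≡ 12^2 = 144 ≡ 144 (mod 1037)
12^4 ≡ 144^2 = 20736 ≡ 1033 (mod 1037)
12^8 ≡ 1033^2 = 1067089 ≡ 16 (mod 1037)
12^16 ≡ 16^2 = 256 ≡ 256 (mod 1037)
12^32 ≡ 256^2 = 65536 ≡ 205 (mod 1037)
12^64 ≡ 205^2 = 42025 ≡ 545 (mod 1037)
12^128 ≡ 545^2 = 297025 ≡ 443 (mod 1037)
12^256 ≡ 443^2 = 196249 ≡ 256 (mod 1037)
12^512 ≡ 256^2 = 65536 ≡ 205 (mod 1037)
12^1024 ≡ 205^2 = 42025 ≡ 545 (mod 1037)
1036 = 1024 + 8 + 4 in binary powers of 2.
So 12^1036 ≡ 545 · 16 · 1033 ≡ 378 (mod 1037).
Since 378 ≠ 1, base 12 is a Fermat witness: 1037 is composite.

378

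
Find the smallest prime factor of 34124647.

34124647 is odd.
Digit sum 31, not divisible by 3.
Ends in 7: not divisible by 5.
7: 34124647 = 7·4874949 + 4
11: 34124647 = 11·3102240 + 7
13: 34124647 = 13·2624972 + 11
17: 34124647 = 17·2007332 + 3
19: 34124647 = 19·1796034 + 1
23: 34124647 = 23·1483680 + 7
29: 34124647 = 29·1176711 + 28
31: 34124647 = 31·1100795 + 2
37: 34124647 = 37·922287 + 28
41: 34124647 = 41·832308 + 19
43: 34124647 = 43·793596 + 19
47: 34124647 = 47·726056 + 15
53: 34124647 = 53·643861 + 14
59: 34124647 = 59·578383 + 50
61: 34124647 = 61·559420 + 27
67: 34124647 = 67·509323 + 6
71: 34124647 = 71·480628 + 59
73: 34124647 = 73·467460 + 67
79: 34124647 = 79·431957 + 44
83: 34124647 = 83·411140 + 27
89: 34124647 = 89·383423

89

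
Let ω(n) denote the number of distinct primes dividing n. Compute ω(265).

2

265 = 5 · 53
265 = 5 · 53, which has 2 distinct prime factors.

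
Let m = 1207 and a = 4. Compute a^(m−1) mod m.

4^1 ≡ 4 (mod 1207)
4^2 ≡ 4^2 = 16 ≡ 16 (mod 1207)
4^4 ≡ 16^2 = 256 ≡ 256 (mod 1207)
4^8 ≡ 256^2 = 65536 ≡ 358 (mod 1207)
4^16 ≡ 358^2 = 128164 ≡ 222 (mod 1207)
4^32 ≡ 222^2 = 49284 ≡ 1004 (mod 1207)
4^64 ≡ 1004^2 = 1008016 ≡ 171 (mod 1207)
4^128 ≡ 171^2 = 29241 ≡ 273 (mod 1207)
4^256 ≡ 273^2 = 74529 ≡ 902 (mod 1207)
4^512 ≡ 902^2 = 813604 ≡ 86 (mod 1207)
4^1024 ≡ 86^2 = 7396 ≡ 154 (mod 1207)
1206 = 1024 + 128 + 32 + 16 + 4 + 2 in binary powers of 2.
So 4^1206 ≡ 154 · 273 · 1004 · 222 · 256 · 16 ≡ 577 (mod 1207).
Since 577 ≠ 1, base 4 is a Fermat witness: 1207 is composite.

577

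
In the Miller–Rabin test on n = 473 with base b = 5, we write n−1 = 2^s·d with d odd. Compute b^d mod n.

372

473 − 1 = 472 = 2^3 · 59, so d = 59.
5^1 ≡ 5 (mod 473)
5^2 ≡ 5^2 = 25 ≡ 25 (mod 473)
5^4 ≡ 25^2 = 625 ≡ 152 (mod 473)
5^8 ≡ 152^2 = 23104 ≡ 400 (mod 473)
5^16 ≡ 400^2 = 160000 ≡ 126 (mod 473)
5^32 ≡ 126^2 = 15876 ≡ 267 (mod 473)
59 = 32 + 16 + 8 + 2 + 1 in binary powers of 2.
So 5^59 ≡ 267 · 126 · 400 · 25 · 5 ≡ 372 (mod 473).
Squaring chain: 372 → 268 → 401; never reaches −1, so base 5 is a Miller–Rabin witness that 473 is composite.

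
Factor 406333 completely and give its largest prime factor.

406333 = 59 · 6887
6887 = 71 · 97
97 is prime.
So 406333 = 59 · 71 · 97; the largest prime factor is 97.

97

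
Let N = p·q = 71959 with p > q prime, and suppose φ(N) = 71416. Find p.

317

φ(n) = (p−1)(q−1) = n − (p+q) + 1, so p + q = 71959 − 71416 + 1 = 544.
p and q are the roots of t² − 544t + 71959 = 0.
Discriminant: 544² − 4·71959 = 295936 − 287836 = 8100; √8100 = 90.
q = (544 − 90)/2 = 227, p = (544 + 90)/2 = 317.
Check: 227 · 317 = 71959.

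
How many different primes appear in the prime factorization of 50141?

50141 = 7 · 7163
7163 = 13 · 551
551 = 19 · 29
50141 = 7 · 13 · 19 · 29, which has 4 distinct prime factors.

4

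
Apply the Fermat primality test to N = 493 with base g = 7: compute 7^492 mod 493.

455

7^1 ≡ 7 (mod 493)
7^2 ≡ 7^2 = 49 ≡ 49 (mod 493)
7^4 ≡ 49^2 = 2401 ≡ 429 (mod 493)
7^8 ≡ 429^2 = 184041 ≡ 152 (mod 493)
7^16 ≡ 152^2 = 23104 ≡ 426 (mod 493)
7^32 ≡ 426^2 = 181476 ≡ 52 (mod 493)
7^64 ≡ 52^2 = 2704 ≡ 239 (mod 493)
7^128 ≡ 239^2 = 57121 ≡ 426 (mod 493)
7^256 ≡ 426^2 = 181476 ≡ 52 (mod 493)
492 = 256 + 128 + 64 + 32 + 8 + 4 in binary powers of 2.
So 7^492 ≡ 52 · 426 · 239 · 52 · 152 · 429 ≡ 455 (mod 493).
Since 455 ≠ 1, base 7 is a Fermat witness: 493 is composite.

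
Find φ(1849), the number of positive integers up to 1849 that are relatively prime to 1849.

1806

Factor: 1849 = 43^2.
φ(1849) = 43^1·(43−1) = 1806.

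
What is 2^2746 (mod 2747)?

2^1 ≡ 2 (mod 2747)
2^2 ≡ 2^2 = 4 ≡ 4 (mod 2747)
2^4 ≡ 4^2 = 16 ≡ 16 (mod 2747)
2^8 ≡ 16^2 = 256 ≡ 256 (mod 2747)
2^16 ≡ 256^2 = 65536 ≡ 2355 (mod 2747)
2^32 ≡ 2355^2 = 5546025 ≡ 2579 (mod 2747)
2^64 ≡ 2579^2 = 6651241 ≡ 754 (mod 2747)
2^128 ≡ 754^2 = 568516 ≡ 2634 (mod 2747)
2^256 ≡ 2634^2 = 6937956 ≡ 1781 (mod 2747)
2^512 ≡ 1781^2 = 3171961 ≡ 1923 (mod 2747)
2^1024 ≡ 1923^2 = 3697929 ≡ 467 (mod 2747)
2^2048 ≡ 467^2 = 218089 ≡ 1076 (mod 2747)
2746 = 2048 + 512 + 128 + 32 + 16 + 8 + 2 in binary powers of 2.
So 2^2746 ≡ 1076 · 1923 · 2634 · 2579 · 2355 · 256 · 4 ≡ 1212 (mod 2747).
Since 1212 ≠ 1, base 2 is a Fermat witness: 2747 is composite.

1212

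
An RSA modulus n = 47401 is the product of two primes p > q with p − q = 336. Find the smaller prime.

Since p = q + 336, we have 47401 = q(q + 336), so q² + 336q − 47401 = 0.
Discriminant: 336² + 4·47401 = 112896 + 189604 = 302500; √302500 = 550.
q = (−336 + 550)/2 = 107, and p = q + 336 = 443.
Check: 107 · 443 = 47401.

107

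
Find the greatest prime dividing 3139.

3139 = 43 · 73
73 is prime.
So 3139 = 43 · 73; the largest prime factor is 73.

73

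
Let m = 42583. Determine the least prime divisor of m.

42583 is odd.
Digit sum 22, not divisible by 3.
Ends in 3: not divisible by 5.
7: 42583 = 7·6083 + 2
11: 42583 = 11·3871 + 2
13: 42583 = 13·3275 + 8
17: 42583 = 17·2504 + 15
19: 42583 = 19·2241 + 4
23: 42583 = 23·1851 + 10
29: 42583 = 29·1468 + 11
31: 42583 = 31·1373 + 20
37: 42583 = 37·1150 + 33
41: 42583 = 41·1038 + 25
43: 42583 = 43·990 + 13
47: 42583 = 47·906 + 1
53: 42583 = 53·803 + 24
59: 42583 = 59·721 + 44
61: 42583 = 61·698 + 5
67: 42583 = 67·635 + 38
71: 42583 = 71·599 + 54
73: 42583 = 73·583 + 24
79: 42583 = 79·539 + 2
83: 42583 = 83·513 + 4
89: 42583 = 89·478 + 41
97: 42583 = 97·439

97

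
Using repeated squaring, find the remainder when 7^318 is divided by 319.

53

7^1 ≡ 7 (mod 319)
7^2 ≡ 7^2 = 49 ≡ 49 (mod 319)
7^4 ≡ 49^2 = 2401 ≡ 168 (mod 319)
7^8 ≡ 168^2 = 28224 ≡ 152 (mod 319)
7^16 ≡ 152^2 = 23104 ≡ 136 (mod 319)
7^32 ≡ 136^2 = 18496 ≡ 313 (mod 319)
7^64 ≡ 313^2 = 97969 ≡ 36 (mod 319)
7^128 ≡ 36^2 = 1296 ≡ 20 (mod 319)
7^256 ≡ 20^2 = 400 ≡ 81 (mod 319)
318 = 256 + 32 + 16 + 8 + 4 + 2 in binary powers of 2.
So 7^318 ≡ 81 · 313 · 136 · 152 · 168 · 49 ≡ 53 (mod 319).
Since 53 ≠ 1, base 7 is a Fermat witness: 319 is composite.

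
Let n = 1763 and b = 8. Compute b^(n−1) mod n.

1417

8^1 ≡ 8 (mod 1763)
8^2 ≡ 8^2 = 64 ≡ 64 (mod 1763)
8^4 ≡ 64^2 = 4096 ≡ 570 (mod 1763)
8^8 ≡ 570^2 = 324900 ≡ 508 (mod 1763)
8^16 ≡ 508^2 = 258064 ≡ 666 (mod 1763)
8^32 ≡ 666^2 = 443556 ≡ 1043 (mod 1763)
8^64 ≡ 1043^2 = 1087849 ≡ 78 (mod 1763)
8^128 ≡ 78^2 = 6084 ≡ 795 (mod 1763)
8^256 ≡ 795^2 = 632025 ≡ 871 (mod 1763)
8^512 ≡ 871^2 = 758641 ≡ 551 (mod 1763)
8^1024 ≡ 551^2 = 303601 ≡ 365 (mod 1763)
1762 = 1024 + 512 + 128 + 64 + 32 + 2 in binary powers of 2.
So 8^1762 ≡ 365 · 551 · 795 · 78 · 1043 · 64 ≡ 1417 (mod 1763).
Since 1417 ≠ 1, base 8 is a Fermat witness: 1763 is composite.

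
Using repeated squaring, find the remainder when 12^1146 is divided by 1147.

12^1 ≡ 12 (mod 1147)
12^2 ≡ 12^2 = 144 ≡ 144 (mod 1147)
12^4 ≡ 144^2 = 20736 ≡ 90 (mod 1147)
12^8 ≡ 90^2 = 8100 ≡ 71 (mod 1147)
12^16 ≡ 71^2 = 5041 ≡ 453 (mod 1147)
12^32 ≡ 453^2 = 205209 ≡ 1043 (mod 1147)
12^64 ≡ 1043^2 = 1087849 ≡ 493 (mod 1147)
12^128 ≡ 493^2 = 243049 ≡ 1032 (mod 1147)
12^256 ≡ 1032^2 = 1065024 ≡ 608 (mod 1147)
12^512 ≡ 608^2 = 369664 ≡ 330 (mod 1147)
12^1024 ≡ 330^2 = 108900 ≡ 1082 (mod 1147)
1146 = 1024 + 64 + 32 + 16 + 8 + 2 in binary powers of 2.
So 12^1146 ≡ 1082 · 493 · 1043 · 453 · 71 · 144 ≡ 1025 (mod 1147).
Since 1025 ≠ 1, base 12 is a Fermat witness: 1147 is composite.

1025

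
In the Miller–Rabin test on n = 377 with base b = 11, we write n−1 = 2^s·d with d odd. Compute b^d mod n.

305

377 − 1 = 376 = 2^3 · 47, so d = 47.
11^1 ≡ 11 (mod 377)
11^2 ≡ 11^2 = 121 ≡ 121 (mod 377)
11^4 ≡ 121^2 = 14641 ≡ 315 (mod 377)
11^8 ≡ 315^2 = 99225 ≡ 74 (mod 377)
11^16 ≡ 74^2 = 5476 ≡ 198 (mod 377)
11^32 ≡ 198^2 = 39204 ≡ 373 (mod 377)
47 = 32 + 8 + 4 + 2 + 1 in binary powers of 2.
So 11^47 ≡ 373 · 74 · 315 · 121 · 11 ≡ 305 (mod 377).
Squaring chain: 305 → 283 → 165; never reaches −1, so base 11 is a Miller–Rabin witness that 377 is composite.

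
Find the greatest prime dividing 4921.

4921 = 7 · 703
703 = 19 · 37
37 is prime.
So 4921 = 7 · 19 · 37; the largest prime factor is 37.

37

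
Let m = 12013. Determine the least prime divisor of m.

41

12013 is odd.
Digit sum 7, not divisible by 3.
Ends in 3: not divisible by 5.
7: 12013 = 7·1716 + 1
11: 12013 = 11·1092 + 1
13: 12013 = 13·924 + 1
17: 12013 = 17·706 + 11
19: 12013 = 19·632 + 5
23: 12013 = 23·522 + 7
29: 12013 = 29·414 + 7
31: 12013 = 31·387 + 16
37: 12013 = 37·324 + 25
41: 12013 = 41·293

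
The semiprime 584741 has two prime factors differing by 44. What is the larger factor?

787

Since p = q + 44, we have 584741 = q(q + 44), so q² + 44q − 584741 = 0.
Discriminant: 44² + 4·584741 = 1936 + 2338964 = 2340900; √2340900 = 1530.
q = (−44 + 1530)/2 = 743, and p = q + 44 = 787.
Check: 743 · 787 = 584741.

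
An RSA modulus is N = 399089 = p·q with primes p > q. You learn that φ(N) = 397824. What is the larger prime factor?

673

φ(n) = (p−1)(q−1) = n − (p+q) + 1, so p + q = 399089 − 397824 + 1 = 1266.
p and q are the roots of t² − 1266t + 399089 = 0.
Discriminant: 1266² − 4·399089 = 1602756 − 1596356 = 6400; √6400 = 80.
q = (1266 − 80)/2 = 593, p = (1266 + 80)/2 = 673.
Check: 593 · 673 = 399089.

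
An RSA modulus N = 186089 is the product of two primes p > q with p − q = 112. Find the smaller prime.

Since p = q + 112, we have 186089 = q(q + 112), so q² + 112q − 186089 = 0.
Discriminant: 112² + 4·186089 = 12544 + 744356 = 756900; √756900 = 870.
q = (−112 + 870)/2 = 379, and p = q + 112 = 491.
Check: 379 · 491 = 186089.

379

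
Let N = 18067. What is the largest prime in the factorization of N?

18067 = 7 · 2581
2581 = 29 · 89
89 is prime.
So 18067 = 7 · 29 · 89; the largest prime factor is 89.

89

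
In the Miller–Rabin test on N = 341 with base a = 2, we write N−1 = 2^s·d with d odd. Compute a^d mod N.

32

341 − 1 = 340 = 2^2 · 85, so d = 85.
2^1 ≡ 2 (mod 341)
2^2 ≡ 2^2 = 4 ≡ 4 (mod 341)
2^4 ≡ 4^2 = 16 ≡ 16 (mod 341)
2^8 ≡ 16^2 = 256 ≡ 256 (mod 341)
2^16 ≡ 256^2 = 65536 ≡ 64 (mod 341)
2^32 ≡ 64^2 = 4096 ≡ 4 (mod 341)
2^64 ≡ 4^2 = 16 ≡ 16 (mod 341)
85 = 64 + 16 + 4 + 1 in binary powers of 2.
So 2^85 ≡ 16 · 64 · 16 · 2 ≡ 32 (mod 341).
Squaring chain: 32 → 1; never reaches −1, so base 2 is a Miller–Rabin witness that 341 is composite.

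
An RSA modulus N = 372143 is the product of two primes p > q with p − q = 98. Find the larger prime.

661

Since p = q + 98, we have 372143 = q(q + 98), so q² + 98q − 372143 = 0.
Discriminant: 98² + 4·372143 = 9604 + 1488572 = 1498176; √1498176 = 1224.
q = (−98 + 1224)/2 = 563, and p = q + 98 = 661.
Check: 563 · 661 = 372143.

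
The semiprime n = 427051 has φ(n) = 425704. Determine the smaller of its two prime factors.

φ(n) = (p−1)(q−1) = n − (p+q) + 1, so p + q = 427051 − 425704 + 1 = 1348.
p and q are the roots of t² − 1348t + 427051 = 0.
Discriminant: 1348² − 4·427051 = 1817104 − 1708204 = 108900; √108900 = 330.
q = (1348 − 330)/2 = 509, p = (1348 + 330)/2 = 839.
Check: 509 · 839 = 427051.

509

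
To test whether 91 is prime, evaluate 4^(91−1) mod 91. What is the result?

4^1 ≡ 4 (mod 91)
4^2 ≡ 4^2 = 16 ≡ 16 (mod 91)
4^4 ≡ 16^2 = 256 ≡ 74 (mod 91)
4^8 ≡ 74^2 = 5476 ≡ 16 (mod 91)
4^16 ≡ 16^2 = 256 ≡ 74 (mod 91)
4^32 ≡ 74^2 = 5476 ≡ 16 (mod 91)
4^64 ≡ 16^2 = 256 ≡ 74 (mod 91)
90 = 64 + 16 + 8 + 2 in binary powers of 2.
So 4^90 ≡ 74 · 74 · 16 · 16 ≡ 1 (mod 91).
Since the result is 1, base 4 gives no evidence that 91 is composite.

1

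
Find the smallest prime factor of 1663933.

1663933 is odd.
Digit sum 31, not divisible by 3.
Ends in 3: not divisible by 5.
7: 1663933 = 7·237704 + 5
11: 1663933 = 11·151266 + 7
13: 1663933 = 13·127994 + 11
17: 1663933 = 17·97878 + 7
19: 1663933 = 19·87575 + 8
23: 1663933 = 23·72344 + 21
29: 1663933 = 29·57377

29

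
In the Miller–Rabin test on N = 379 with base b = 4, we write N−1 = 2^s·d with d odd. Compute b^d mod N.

379 − 1 = 378 = 2^1 · 189, so d = 189.
4^1 ≡ 4 (mod 379)
4^2 ≡ 4^2 = 16 ≡ 16 (mod 379)
4^4 ≡ 16^2 = 256 ≡ 256 (mod 379)
4^8 ≡ 256^2 = 65536 ≡ 348 (mod 379)
4^16 ≡ 348^2 = 121104 ≡ 203 (mod 379)
4^32 ≡ 203^2 = 41209 ≡ 277 (mod 379)
4^64 ≡ 277^2 = 76729 ≡ 171 (mod 379)
4^128 ≡ 171^2 = 29241 ≡ 58 (mod 379)
189 = 128 + 32 + 16 + 8 + 4 + 1 in binary powers of 2.
So 4^189 ≡ 58 · 277 · 203 · 348 · 256 · 4 ≡ 1 (mod 379).
Since 4^d ≡ 1 (mod 379), base 4 does not prove 379 composite.

1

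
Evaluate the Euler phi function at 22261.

21952

Factor: 22261 = 113 · 197.
φ(22261) = (113−1) · (197−1) = 112 · 196 = 21952.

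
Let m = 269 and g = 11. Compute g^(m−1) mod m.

11^1 ≡ 11 (mod 269)
11^2 ≡ 11^2 = 121 ≡ 121 (mod 269)
11^4 ≡ 121^2 = 14641 ≡ 115 (mod 269)
11^8 ≡ 115^2 = 13225 ≡ 44 (mod 269)
11^16 ≡ 44^2 = 1936 ≡ 53 (mod 269)
11^32 ≡ 53^2 = 2809 ≡ 119 (mod 269)
11^64 ≡ 119^2 = 14161 ≡ 173 (mod 269)
11^128 ≡ 173^2 = 29929 ≡ 70 (mod 269)
11^256 ≡ 70^2 = 4900 ≡ 58 (mod 269)
268 = 256 + 8 + 4 in binary powers of 2.
So 11^268 ≡ 58 · 44 · 115 ≡ 1 (mod 269).
Since the result is 1, base 11 gives no evidence that 269 is composite.

1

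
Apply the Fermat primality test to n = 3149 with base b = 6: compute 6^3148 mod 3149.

6^1 ≡ 6 (mod 3149)
6^2 ≡ 6^2 = 36 ≡ 36 (mod 3149)
6^4 ≡ 36^2 = 1296 ≡ 1296 (mod 3149)
6^8 ≡ 1296^2 = 1679616 ≡ 1199 (mod 3149)
6^16 ≡ 1199^2 = 1437601 ≡ 1657 (mod 3149)
6^32 ≡ 1657^2 = 2745649 ≡ 2870 (mod 3149)
6^64 ≡ 2870^2 = 8236900 ≡ 2265 (mod 3149)
6^128 ≡ 2265^2 = 5130225 ≡ 504 (mod 3149)
6^256 ≡ 504^2 = 254016 ≡ 2096 (mod 3149)
6^512 ≡ 2096^2 = 4393216 ≡ 361 (mod 3149)
6^1024 ≡ 361^2 = 130321 ≡ 1212 (mod 3149)
6^2048 ≡ 1212^2 = 1468944 ≡ 1510 (mod 3149)
3148 = 2048 + 1024 + 64 + 8 + 4 in binary powers of 2.
So 6^3148 ≡ 1510 · 1212 · 2265 · 1199 · 1296 ≡ 1781 (mod 3149).
Since 1781 ≠ 1, base 6 is a Fermat witness: 3149 is composite.

1781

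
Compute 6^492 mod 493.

268

6^1 ≡ 6 (mod 493)
6^2 ≡ 6^2 = 36 ≡ 36 (mod 493)
6^4 ≡ 36^2 = 1296 ≡ 310 (mod 493)
6^8 ≡ 310^2 = 96100 ≡ 458 (mod 493)
6^16 ≡ 458^2 = 209764 ≡ 239 (mod 493)
6^32 ≡ 239^2 = 57121 ≡ 426 (mod 493)
6^64 ≡ 426^2 = 181476 ≡ 52 (mod 493)
6^128 ≡ 52^2 = 2704 ≡ 239 (mod 493)
6^256 ≡ 239^2 = 57121 ≡ 426 (mod 493)
492 = 256 + 128 + 64 + 32 + 8 + 4 in binary powers of 2.
So 6^492 ≡ 426 · 239 · 52 · 426 · 458 · 310 ≡ 268 (mod 493).
Since 268 ≠ 1, base 6 is a Fermat witness: 493 is composite.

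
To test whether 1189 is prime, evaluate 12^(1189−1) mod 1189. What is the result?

12^1 ≡ 12 (mod 1189)
12^2 ≡ 12^2 = 144 ≡ 144 (mod 1189)
12^4 ≡ 144^2 = 20736 ≡ 523 (mod 1189)
12^8 ≡ 523^2 = 273529 ≡ 59 (mod 1189)
12^16 ≡ 59^2 = 3481 ≡ 1103 (mod 1189)
12^32 ≡ 1103^2 = 1216609 ≡ 262 (mod 1189)
12^64 ≡ 262^2 = 68644 ≡ 871 (mod 1189)
12^128 ≡ 871^2 = 758641 ≡ 59 (mod 1189)
12^256 ≡ 59^2 = 3481 ≡ 1103 (mod 1189)
12^512 ≡ 1103^2 = 1216609 ≡ 262 (mod 1189)
12^1024 ≡ 262^2 = 68644 ≡ 871 (mod 1189)
1188 = 1024 + 128 + 32 + 4 in binary powers of 2.
So 12^1188 ≡ 871 · 59 · 262 · 523 ≡ 146 (mod 1189).
Since 146 ≠ 1, base 12 is a Fermat witness: 1189 is composite.

146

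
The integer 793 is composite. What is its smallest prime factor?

13

793 is odd.
Digit sum 19, not divisible by 3.
Ends in 3: not divisible by 5.
7: 793 = 7·113 + 2
11: 793 = 11·72 + 1
13: 793 = 13·61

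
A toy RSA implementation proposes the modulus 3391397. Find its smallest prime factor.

3391397 is odd.
Digit sum 35, not divisible by 3.
Ends in 7: not divisible by 5.
7: 3391397 = 7·484485 + 2
11: 3391397 = 11·308308 + 9
13: 3391397 = 13·260876 + 9
17: 3391397 = 17·199493 + 16
19: 3391397 = 19·178494 + 11
23: 3391397 = 23·147452 + 1
29: 3391397 = 29·116944 + 21
31: 3391397 = 31·109399 + 28
37: 3391397 = 37·91659 + 14
41: 3391397 = 41·82717

41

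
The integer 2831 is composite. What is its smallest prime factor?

2831 is odd.
Digit sum 14, not divisible by 3.
Ends in 1: not divisible by 5.
7: 2831 = 7·404 + 3
11: 2831 = 11·257 + 4
13: 2831 = 13·217 + 10
17: 2831 = 17·166 + 9
19: 2831 = 19·149

19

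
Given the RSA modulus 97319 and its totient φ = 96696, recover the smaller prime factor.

307

φ(n) = (p−1)(q−1) = n − (p+q) + 1, so p + q = 97319 − 96696 + 1 = 624.
p and q are the roots of t² − 624t + 97319 = 0.
Discriminant: 624² − 4·97319 = 389376 − 389276 = 100; √100 = 10.
q = (624 − 10)/2 = 307, p = (624 + 10)/2 = 317.
Check: 307 · 317 = 97319.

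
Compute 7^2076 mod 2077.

7^1 ≡ 7 (mod 2077)
7^2 ≡ 7^2 = 49 ≡ 49 (mod 2077)
7^4 ≡ 49^2 = 2401 ≡ 324 (mod 2077)
7^8 ≡ 324^2 = 104976 ≡ 1126 (mod 2077)
7^16 ≡ 1126^2 = 1267876 ≡ 906 (mod 2077)
7^32 ≡ 906^2 = 820836 ≡ 421 (mod 2077)
7^64 ≡ 421^2 = 177241 ≡ 696 (mod 2077)
7^128 ≡ 696^2 = 484416 ≡ 475 (mod 2077)
7^256 ≡ 475^2 = 225625 ≡ 1309 (mod 2077)
7^512 ≡ 1309^2 = 1713481 ≡ 2033 (mod 2077)
7^1024 ≡ 2033^2 = 4133089 ≡ 1936 (mod 2077)
7^2048 ≡ 1936^2 = 3748096 ≡ 1188 (mod 2077)
2076 = 2048 + 16 + 8 + 4 in binary powers of 2.
So 7^2076 ≡ 1188 · 906 · 1126 · 324 ≡ 159 (mod 2077).
Since 159 ≠ 1, base 7 is a Fermat witness: 2077 is composite.

159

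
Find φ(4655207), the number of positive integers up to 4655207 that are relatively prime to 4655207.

4571424

Factor: 4655207 = 149 · 157 · 199.
φ(4655207) = (149−1) · (157−1) · (199−1) = 148 · 156 · 198 = 4571424.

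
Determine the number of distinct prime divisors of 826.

826 = 2 · 413
413 = 7 · 59
826 = 2 · 7 · 59, which has 3 distinct prime factors.

3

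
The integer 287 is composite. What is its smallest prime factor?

7

287 is odd.
Digit sum 17, not divisible by 3.
Ends in 7: not divisible by 5.
7: 287 = 7·41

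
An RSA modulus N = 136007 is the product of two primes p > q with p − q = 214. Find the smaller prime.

277

Since p = q + 214, we have 136007 = q(q + 214), so q² + 214q − 136007 = 0.
Discriminant: 214² + 4·136007 = 45796 + 544028 = 589824; √589824 = 768.
q = (−214 + 768)/2 = 277, and p = q + 214 = 491.
Check: 277 · 491 = 136007.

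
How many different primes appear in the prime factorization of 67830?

6

67830 = 2 · 33915
33915 = 3 · 11305
11305 = 5 · 2261
2261 = 7 · 323
323 = 17 · 19
67830 = 2 · 3 · 5 · 7 · 17 · 19, which has 6 distinct prime factors.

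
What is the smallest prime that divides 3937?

31

3937 is odd.
Digit sum 22, not divisible by 3.
Ends in 7: not divisible by 5.
7: 3937 = 7·562 + 3
11: 3937 = 11·357 + 10
13: 3937 = 13·302 + 11
17: 3937 = 17·231 + 10
19: 3937 = 19·207 + 4
23: 3937 = 23·171 + 4
29: 3937 = 29·135 + 22
31: 3937 = 31·127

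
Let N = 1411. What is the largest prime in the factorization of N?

1411 = 17 · 83
83 is prime.
So 1411 = 17 · 83; the largest prime factor is 83.

83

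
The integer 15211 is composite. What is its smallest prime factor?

7

15211 is odd.
Digit sum 10, not divisible by 3.
Ends in 1: not divisible by 5.
7: 15211 = 7·2173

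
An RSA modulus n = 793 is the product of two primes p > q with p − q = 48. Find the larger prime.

Since p = q + 48, we have 793 = q(q + 48), so q² + 48q − 793 = 0.
Discriminant: 48² + 4·793 = 2304 + 3172 = 5476; √5476 = 74.
q = (−48 + 74)/2 = 13, and p = q + 48 = 61.
Check: 13 · 61 = 793.

61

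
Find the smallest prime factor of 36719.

73

36719 is odd.
Digit sum 26, not divisible by 3.
Ends in 9: not divisible by 5.
7: 36719 = 7·5245 + 4
11: 36719 = 11·3338 + 1
13: 36719 = 13·2824 + 7
17: 36719 = 17·2159 + 16
19: 36719 = 19·1932 + 11
23: 36719 = 23·1596 + 11
29: 36719 = 29·1266 + 5
31: 36719 = 31·1184 + 15
37: 36719 = 37·992 + 15
41: 36719 = 41·895 + 24
43: 36719 = 43·853 + 40
47: 36719 = 47·781 + 12
53: 36719 = 53·692 + 43
59: 36719 = 59·622 + 21
61: 36719 = 61·601 + 58
67: 36719 = 67·548 + 3
71: 36719 = 71·517 + 12
73: 36719 = 73·503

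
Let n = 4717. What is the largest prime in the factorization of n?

89

4717 = 53 · 89
89 is prime.
So 4717 = 53 · 89; the largest prime factor is 89.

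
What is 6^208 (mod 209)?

158

6^1 ≡ 6 (mod 209)
6^2 ≡ 6^2 = 36 ≡ 36 (mod 209)
6^4 ≡ 36^2 = 1296 ≡ 42 (mod 209)
6^8 ≡ 42^2 = 1764 ≡ 92 (mod 209)
6^16 ≡ 92^2 = 8464 ≡ 104 (mod 209)
6^32 ≡ 104^2 = 10816 ≡ 157 (mod 209)
6^64 ≡ 157^2 = 24649 ≡ 196 (mod 209)
6^128 ≡ 196^2 = 38416 ≡ 169 (mod 209)
208 = 128 + 64 + 16 in binary powers of 2.
So 6^208 ≡ 169 · 196 · 104 ≡ 158 (mod 209).
Since 158 ≠ 1, base 6 is a Fermat witness: 209 is composite.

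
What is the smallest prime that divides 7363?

7363 is odd.
Digit sum 19, not divisible by 3.
Ends in 3: not divisible by 5.
7: 7363 = 7·1051 + 6
11: 7363 = 11·669 + 4
13: 7363 = 13·566 + 5
17: 7363 = 17·433 + 2
19: 7363 = 19·387 + 10
23: 7363 = 23·320 + 3
29: 7363 = 29·253 + 26
31: 7363 = 31·237 + 16
37: 7363 = 37·199

37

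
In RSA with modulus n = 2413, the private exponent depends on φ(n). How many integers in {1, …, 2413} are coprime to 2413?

Factor: 2413 = 19 · 127.
φ(2413) = (19−1) · (127−1) = 18 · 126 = 2268.

2268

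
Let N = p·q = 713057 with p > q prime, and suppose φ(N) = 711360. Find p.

937

φ(n) = (p−1)(q−1) = n − (p+q) + 1, so p + q = 713057 − 711360 + 1 = 1698.
p and q are the roots of t² − 1698t + 713057 = 0.
Discriminant: 1698² − 4·713057 = 2883204 − 2852228 = 30976; √30976 = 176.
q = (1698 − 176)/2 = 761, p = (1698 + 176)/2 = 937.
Check: 761 · 937 = 713057.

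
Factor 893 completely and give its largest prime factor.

47

893 = 19 · 47
47 is prime.
So 893 = 19 · 47; the largest prime factor is 47.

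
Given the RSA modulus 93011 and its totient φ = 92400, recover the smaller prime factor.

281

φ(n) = (p−1)(q−1) = n − (p+q) + 1, so p + q = 93011 − 92400 + 1 = 612.
p and q are the roots of t² − 612t + 93011 = 0.
Discriminant: 612² − 4·93011 = 374544 − 372044 = 2500; √2500 = 50.
q = (612 − 50)/2 = 281, p = (612 + 50)/2 = 331.
Check: 281 · 331 = 93011.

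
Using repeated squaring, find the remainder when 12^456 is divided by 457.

1

12^1 ≡ 12 (mod 457)
12^2 ≡ 12^2 = 144 ≡ 144 (mod 457)
12^4 ≡ 144^2 = 20736 ≡ 171 (mod 457)
12^8 ≡ 171^2 = 29241 ≡ 450 (mod 457)
12^16 ≡ 450^2 = 202500 ≡ 49 (mod 457)
12^32 ≡ 49^2 = 2401 ≡ 116 (mod 457)
12^64 ≡ 116^2 = 13456 ≡ 203 (mod 457)
12^128 ≡ 203^2 = 41209 ≡ 79 (mod 457)
12^256 ≡ 79^2 = 6241 ≡ 300 (mod 457)
456 = 256 + 128 + 64 + 8 in binary powers of 2.
So 12^456 ≡ 300 · 79 · 203 · 450 ≡ 1 (mod 457).
Since the result is 1, base 12 gives no evidence that 457 is composite.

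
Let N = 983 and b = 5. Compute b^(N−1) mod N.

5^1 ≡ 5 (mod 983)
5^2 ≡ 5^2 = 25 ≡ 25 (mod 983)
5^4 ≡ 25^2 = 625 ≡ 625 (mod 983)
5^8 ≡ 625^2 = 390625 ≡ 374 (mod 983)
5^16 ≡ 374^2 = 139876 ≡ 290 (mod 983)
5^32 ≡ 290^2 = 84100 ≡ 545 (mod 983)
5^64 ≡ 545^2 = 297025 ≡ 159 (mod 983)
5^128 ≡ 159^2 = 25281 ≡ 706 (mod 983)
5^256 ≡ 706^2 = 498436 ≡ 55 (mod 983)
5^512 ≡ 55^2 = 3025 ≡ 76 (mod 983)
982 = 512 + 256 + 128 + 64 + 16 + 4 + 2 in binary powers of 2.
So 5^982 ≡ 76 · 55 · 706 · 159 · 290 · 625 · 25 ≡ 1 (mod 983).
Since the result is 1, base 5 gives no evidence that 983 is composite.

1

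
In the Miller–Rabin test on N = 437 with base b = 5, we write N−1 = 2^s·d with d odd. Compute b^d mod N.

437 − 1 = 436 = 2^2 · 109, so d = 109.
5^1 ≡ 5 (mod 437)
5^2 ≡ 5^2 = 25 ≡ 25 (mod 437)
5^4 ≡ 25^2 = 625 ≡ 188 (mod 437)
5^8 ≡ 188^2 = 35344 ≡ 384 (mod 437)
5^16 ≡ 384^2 = 147456 ≡ 187 (mod 437)
5^32 ≡ 187^2 = 34969 ≡ 9 (mod 437)
5^64 ≡ 9^2 = 81 ≡ 81 (mod 437)
109 = 64 + 32 + 8 + 4 + 1 in binary powers of 2.
So 5^109 ≡ 81 · 9 · 384 · 188 · 5 ≡ 290 (mod 437).
Squaring chain: 290 → 196; never reaches −1, so base 5 is a Miller–Rabin witness that 437 is composite.

290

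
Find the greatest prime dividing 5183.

5183 = 71 · 73
73 is prime.
So 5183 = 71 · 73; the largest prime factor is 73.

73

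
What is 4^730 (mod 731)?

4^1 ≡ 4 (mod 731)
4^2 ≡ 4^2 = 16 ≡ 16 (mod 731)
4^4 ≡ 16^2 = 256 ≡ 256 (mod 731)
4^8 ≡ 256^2 = 65536 ≡ 477 (mod 731)
4^16 ≡ 477^2 = 227529 ≡ 188 (mod 731)
4^32 ≡ 188^2 = 35344 ≡ 256 (mod 731)
4^64 ≡ 256^2 = 65536 ≡ 477 (mod 731)
4^128 ≡ 477^2 = 227529 ≡ 188 (mod 731)
4^256 ≡ 188^2 = 35344 ≡ 256 (mod 731)
4^512 ≡ 256^2 = 65536 ≡ 477 (mod 731)
730 = 512 + 128 + 64 + 16 + 8 + 2 in binary powers of 2.
So 4^730 ≡ 477 · 188 · 477 · 188 · 477 · 16 ≡ 16 (mod 731).
Since 16 ≠ 1, base 4 is a Fermat witness: 731 is composite.

16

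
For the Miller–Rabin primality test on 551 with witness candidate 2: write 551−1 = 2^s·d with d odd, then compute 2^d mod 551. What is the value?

184

551 − 1 = 550 = 2^1 · 275, so d = 275.
2^1 ≡ 2 (mod 551)
2^2 ≡ 2^2 = 4 ≡ 4 (mod 551)
2^4 ≡ 4^2 = 16 ≡ 16 (mod 551)
2^8 ≡ 16^2 = 256 ≡ 256 (mod 551)
2^16 ≡ 256^2 = 65536 ≡ 518 (mod 551)
2^32 ≡ 518^2 = 268324 ≡ 538 (mod 551)
2^64 ≡ 538^2 = 289444 ≡ 169 (mod 551)
2^128 ≡ 169^2 = 28561 ≡ 460 (mod 551)
2^256 ≡ 460^2 = 211600 ≡ 16 (mod 551)
275 = 256 + 16 + 2 + 1 in binary powers of 2.
So 2^275 ≡ 16 · 518 · 4 · 2 ≡ 184 (mod 551).
Squaring chain: 184; never reaches −1, so base 2 is a Miller–Rabin witness that 551 is composite.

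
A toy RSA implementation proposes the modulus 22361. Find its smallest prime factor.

22361 is odd.
Digit sum 14, not divisible by 3.
Ends in 1: not divisible by 5.
7: 22361 = 7·3194 + 3
11: 22361 = 11·2032 + 9
13: 22361 = 13·1720 + 1
17: 22361 = 17·1315 + 6
19: 22361 = 19·1176 + 17
23: 22361 = 23·972 + 5
29: 22361 = 29·771 + 2
31: 22361 = 31·721 + 10
37: 22361 = 37·604 + 13
41: 22361 = 41·545 + 16
43: 22361 = 43·520 + 1
47: 22361 = 47·475 + 36
53: 22361 = 53·421 + 48
59: 22361 = 59·379

59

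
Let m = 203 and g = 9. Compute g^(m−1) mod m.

9^1 ≡ 9 (mod 203)
9^2 ≡ 9^2 = 81 ≡ 81 (mod 203)
9^4 ≡ 81^2 = 6561 ≡ 65 (mod 203)
9^8 ≡ 65^2 = 4225 ≡ 165 (mod 203)
9^16 ≡ 165^2 = 27225 ≡ 23 (mod 203)
9^32 ≡ 23^2 = 529 ≡ 123 (mod 203)
9^64 ≡ 123^2 = 15129 ≡ 107 (mod 203)
9^128 ≡ 107^2 = 11449 ≡ 81 (mod 203)
202 = 128 + 64 + 8 + 2 in binary powers of 2.
So 9^202 ≡ 81 · 107 · 165 · 81 ≡ 16 (mod 203).
Since 16 ≠ 1, base 9 is a Fermat witness: 203 is composite.

16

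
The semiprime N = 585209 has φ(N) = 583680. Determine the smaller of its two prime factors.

761

φ(n) = (p−1)(q−1) = n − (p+q) + 1, so p + q = 585209 − 583680 + 1 = 1530.
p and q are the roots of t² − 1530t + 585209 = 0.
Discriminant: 1530² − 4·585209 = 2340900 − 2340836 = 64; √64 = 8.
q = (1530 − 8)/2 = 761, p = (1530 + 8)/2 = 769.
Check: 761 · 769 = 585209.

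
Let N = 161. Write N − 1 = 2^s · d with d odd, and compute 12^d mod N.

161 − 1 = 160 = 2^5 · 5, so d = 5.
12^1 ≡ 12 (mod 161)
12^2 ≡ 12^2 = 144 ≡ 144 (mod 161)
12^4 ≡ 144^2 = 20736 ≡ 128 (mod 161)
5 = 4 + 1 in binary powers of 2.
So 12^5 ≡ 128 · 12 ≡ 87 (mod 161).
Squaring chain: 87 → 2 → 4 → 16 → 95; never reaches −1, so base 12 is a Miller–Rabin witness that 161 is composite.

87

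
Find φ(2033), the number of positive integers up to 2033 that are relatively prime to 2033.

1908

Factor: 2033 = 19 · 107.
φ(2033) = (19−1) · (107−1) = 18 · 106 = 1908.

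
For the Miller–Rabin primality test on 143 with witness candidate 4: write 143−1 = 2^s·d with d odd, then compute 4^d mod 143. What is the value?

114

143 − 1 = 142 = 2^1 · 71, so d = 71.
4^1 ≡ 4 (mod 143)
4^2 ≡ 4^2 = 16 ≡ 16 (mod 143)
4^4 ≡ 16^2 = 256 ≡ 113 (mod 143)
4^8 ≡ 113^2 = 12769 ≡ 42 (mod 143)
4^16 ≡ 42^2 = 1764 ≡ 48 (mod 143)
4^32 ≡ 48^2 = 2304 ≡ 16 (mod 143)
4^64 ≡ 16^2 = 256 ≡ 113 (mod 143)
71 = 64 + 4 + 2 + 1 in binary powers of 2.
So 4^71 ≡ 113 · 113 · 16 · 4 ≡ 114 (mod 143).
Squaring chain: 114; never reaches −1, so base 4 is a Miller–Rabin witness that 143 is composite.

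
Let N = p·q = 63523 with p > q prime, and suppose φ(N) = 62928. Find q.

139

φ(n) = (p−1)(q−1) = n − (p+q) + 1, so p + q = 63523 − 62928 + 1 = 596.
p and q are the roots of t² − 596t + 63523 = 0.
Discriminant: 596² − 4·63523 = 355216 − 254092 = 101124; √101124 = 318.
q = (596 − 318)/2 = 139, p = (596 + 318)/2 = 457.
Check: 139 · 457 = 63523.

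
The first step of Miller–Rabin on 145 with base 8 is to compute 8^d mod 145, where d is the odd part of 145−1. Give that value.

145 − 1 = 144 = 2^4 · 9, so d = 9.
8^1 ≡ 8 (mod 145)
8^2 ≡ 8^2 = 64 ≡ 64 (mod 145)
8^4 ≡ 64^2 = 4096 ≡ 36 (mod 145)
8^8 ≡ 36^2 = 1296 ≡ 136 (mod 145)
9 = 8 + 1 in binary powers of 2.
So 8^9 ≡ 136 · 8 ≡ 73 (mod 145).
Squaring chain: 73 → 109 → 136 → 81; never reaches −1, so base 8 is a Miller–Rabin witness that 145 is composite.

73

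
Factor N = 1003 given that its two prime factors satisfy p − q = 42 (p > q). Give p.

Since p = q + 42, we have 1003 = q(q + 42), so q² + 42q − 1003 = 0.
Discriminant: 42² + 4·1003 = 1764 + 4012 = 5776; √5776 = 76.
q = (−42 + 76)/2 = 17, and p = q + 42 = 59.
Check: 17 · 59 = 1003.

59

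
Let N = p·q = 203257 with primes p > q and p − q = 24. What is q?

439

Since p = q + 24, we have 203257 = q(q + 24), so q² + 24q − 203257 = 0.
Discriminant: 24² + 4·203257 = 576 + 813028 = 813604; √813604 = 902.
q = (−24 + 902)/2 = 439, and p = q + 24 = 463.
Check: 439 · 463 = 203257.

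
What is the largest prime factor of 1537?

53

1537 = 29 · 53
53 is prime.
So 1537 = 29 · 53; the largest prime factor is 53.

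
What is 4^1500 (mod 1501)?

4^1 ≡ 4 (mod 1501)
4^2 ≡ 4^2 = 16 ≡ 16 (mod 1501)
4^4 ≡ 16^2 = 256 ≡ 256 (mod 1501)
4^8 ≡ 256^2 = 65536 ≡ 993 (mod 1501)
4^16 ≡ 993^2 = 986049 ≡ 1393 (mod 1501)
4^32 ≡ 1393^2 = 1940449 ≡ 1157 (mod 1501)
4^64 ≡ 1157^2 = 1338649 ≡ 1258 (mod 1501)
4^128 ≡ 1258^2 = 1582564 ≡ 510 (mod 1501)
4^256 ≡ 510^2 = 260100 ≡ 427 (mod 1501)
4^512 ≡ 427^2 = 182329 ≡ 708 (mod 1501)
4^1024 ≡ 708^2 = 501264 ≡ 1431 (mod 1501)
1500 = 1024 + 256 + 128 + 64 + 16 + 8 + 4 in binary powers of 2.
So 4^1500 ≡ 1431 · 427 · 510 · 1258 · 1393 · 993 · 256 ≡ 1037 (mod 1501).
Since 1037 ≠ 1, base 4 is a Fermat witness: 1501 is composite.

1037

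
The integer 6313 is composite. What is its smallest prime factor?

59

6313 is odd.
Digit sum 13, not divisible by 3.
Ends in 3: not divisible by 5.
7: 6313 = 7·901 + 6
11: 6313 = 11·573 + 10
13: 6313 = 13·485 + 8
17: 6313 = 17·371 + 6
19: 6313 = 19·332 + 5
23: 6313 = 23·274 + 11
29: 6313 = 29·217 + 20
31: 6313 = 31·203 + 20
37: 6313 = 37·170 + 23
41: 6313 = 41·153 + 40
43: 6313 = 43·146 + 35
47: 6313 = 47·134 + 15
53: 6313 = 53·119 + 6
59: 6313 = 59·107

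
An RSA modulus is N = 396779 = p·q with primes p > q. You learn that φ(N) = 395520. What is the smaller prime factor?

φ(n) = (p−1)(q−1) = n − (p+q) + 1, so p + q = 396779 − 395520 + 1 = 1260.
p and q are the roots of t² − 1260t + 396779 = 0.
Discriminant: 1260² − 4·396779 = 1587600 − 1587116 = 484; √484 = 22.
q = (1260 − 22)/2 = 619, p = (1260 + 22)/2 = 641.
Check: 619 · 641 = 396779.

619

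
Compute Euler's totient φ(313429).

290496

Factor: 313429 = 17 · 103 · 179.
φ(313429) = (17−1) · (103−1) · (179−1) = 16 · 102 · 178 = 290496.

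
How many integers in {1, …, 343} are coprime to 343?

Factor: 343 = 7^3.
φ(343) = 7^2·(7−1) = 294.

294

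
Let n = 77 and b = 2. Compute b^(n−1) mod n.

2^1 ≡ 2 (mod 77)
2^2 ≡ 2^2 = 4 ≡ 4 (mod 77)
2^4 ≡ 4^2 = 16 ≡ 16 (mod 77)
2^8 ≡ 16^2 = 256 ≡ 25 (mod 77)
2^16 ≡ 25^2 = 625 ≡ 9 (mod 77)
2^32 ≡ 9^2 = 81 ≡ 4 (mod 77)
2^64 ≡ 4^2 = 16 ≡ 16 (mod 77)
76 = 64 + 8 + 4 in binary powers of 2.
So 2^76 ≡ 16 · 25 · 16 ≡ 9 (mod 77).
Since 9 ≠ 1, base 2 is a Fermat witness: 77 is composite.

9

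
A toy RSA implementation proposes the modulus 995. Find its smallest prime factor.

995 is odd.
Digit sum 23, not divisible by 3.
Ends in 5: divisible by 5.

5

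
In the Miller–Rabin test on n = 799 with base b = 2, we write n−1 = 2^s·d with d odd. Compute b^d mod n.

799 − 1 = 798 = 2^1 · 399, so d = 399.
2^1 ≡ 2 (mod 799)
2^2 ≡ 2^2 = 4 ≡ 4 (mod 799)
2^4 ≡ 4^2 = 16 ≡ 16 (mod 799)
2^8 ≡ 16^2 = 256 ≡ 256 (mod 799)
2^16 ≡ 256^2 = 65536 ≡ 18 (mod 799)
2^32 ≡ 18^2 = 324 ≡ 324 (mod 799)
2^64 ≡ 324^2 = 104976 ≡ 307 (mod 799)
2^128 ≡ 307^2 = 94249 ≡ 766 (mod 799)
2^256 ≡ 766^2 = 586756 ≡ 290 (mod 799)
399 = 256 + 128 + 8 + 4 + 2 + 1 in binary powers of 2.
So 2^399 ≡ 290 · 766 · 256 · 16 · 4 · 2 ≡ 162 (mod 799).
Squaring chain: 162; never reaches −1, so base 2 is a Miller–Rabin witness that 799 is composite.

162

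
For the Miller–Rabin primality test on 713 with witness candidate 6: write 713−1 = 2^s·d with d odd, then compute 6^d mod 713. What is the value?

713 − 1 = 712 = 2^3 · 89, so d = 89.
6^1 ≡ 6 (mod 713)
6^2 ≡ 6^2 = 36 ≡ 36 (mod 713)
6^4 ≡ 36^2 = 1296 ≡ 583 (mod 713)
6^8 ≡ 583^2 = 339889 ≡ 501 (mod 713)
6^16 ≡ 501^2 = 251001 ≡ 25 (mod 713)
6^32 ≡ 25^2 = 625 ≡ 625 (mod 713)
6^64 ≡ 625^2 = 390625 ≡ 614 (mod 713)
89 = 64 + 16 + 8 + 1 in binary powers of 2.
So 6^89 ≡ 614 · 25 · 501 · 6 ≡ 305 (mod 713).
Squaring chain: 305 → 335 → 284; never reaches −1, so base 6 is a Miller–Rabin witness that 713 is composite.

305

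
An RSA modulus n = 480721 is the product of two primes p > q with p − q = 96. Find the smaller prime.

647

Since p = q + 96, we have 480721 = q(q + 96), so q² + 96q − 480721 = 0.
Discriminant: 96² + 4·480721 = 9216 + 1922884 = 1932100; √1932100 = 1390.
q = (−96 + 1390)/2 = 647, and p = q + 96 = 743.
Check: 647 · 743 = 480721.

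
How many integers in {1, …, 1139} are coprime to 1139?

Factor: 1139 = 17 · 67.
φ(1139) = (17−1) · (67−1) = 16 · 66 = 1056.

1056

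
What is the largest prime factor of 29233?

29233 = 23 · 1271
1271 = 31 · 41
41 is prime.
So 29233 = 23 · 31 · 41; the largest prime factor is 41.

41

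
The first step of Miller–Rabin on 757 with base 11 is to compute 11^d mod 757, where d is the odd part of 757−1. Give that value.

1

757 − 1 = 756 = 2^2 · 189, so d = 189.
11^1 ≡ 11 (mod 757)
11^2 ≡ 11^2 = 121 ≡ 121 (mod 757)
11^4 ≡ 121^2 = 14641 ≡ 258 (mod 757)
11^8 ≡ 258^2 = 66564 ≡ 705 (mod 757)
11^16 ≡ 705^2 = 497025 ≡ 433 (mod 757)
11^32 ≡ 433^2 = 187489 ≡ 510 (mod 757)
11^64 ≡ 510^2 = 260100 ≡ 449 (mod 757)
11^128 ≡ 449^2 = 201601 ≡ 239 (mod 757)
189 = 128 + 32 + 16 + 8 + 4 + 1 in binary powers of 2.
So 11^189 ≡ 239 · 510 · 433 · 705 · 258 · 11 ≡ 1 (mod 757).
Since 11^d ≡ 1 (mod 757), base 11 does not prove 757 composite.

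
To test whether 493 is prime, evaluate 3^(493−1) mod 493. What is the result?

3^1 ≡ 3 (mod 493)
3^2 ≡ 3^2 = 9 ≡ 9 (mod 493)
3^4 ≡ 9^2 = 81 ≡ 81 (mod 493)
3^8 ≡ 81^2 = 6561 ≡ 152 (mod 493)
3^16 ≡ 152^2 = 23104 ≡ 426 (mod 493)
3^32 ≡ 426^2 = 181476 ≡ 52 (mod 493)
3^64 ≡ 52^2 = 2704 ≡ 239 (mod 493)
3^128 ≡ 239^2 = 57121 ≡ 426 (mod 493)
3^256 ≡ 426^2 = 181476 ≡ 52 (mod 493)
492 = 256 + 128 + 64 + 32 + 8 + 4 in binary powers of 2.
So 3^492 ≡ 52 · 426 · 239 · 52 · 152 · 81 ≡ 310 (mod 493).
Since 310 ≠ 1, base 3 is a Fermat witness: 493 is composite.

310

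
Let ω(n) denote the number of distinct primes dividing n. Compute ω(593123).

3

593123 = 19^2 · 1643
1643 = 31 · 53
593123 = 19^2 · 31 · 53, which has 3 distinct prime factors.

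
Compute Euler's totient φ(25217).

24900

Factor: 25217 = 151 · 167.
φ(25217) = (151−1) · (167−1) = 150 · 166 = 24900.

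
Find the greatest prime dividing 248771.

248771 = 47 · 5293
5293 = 67 · 79
79 is prime.
So 248771 = 47 · 67 · 79; the largest prime factor is 79.

79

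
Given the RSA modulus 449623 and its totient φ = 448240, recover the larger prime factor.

863

φ(n) = (p−1)(q−1) = n − (p+q) + 1, so p + q = 449623 − 448240 + 1 = 1384.
p and q are the roots of t² − 1384t + 449623 = 0.
Discriminant: 1384² − 4·449623 = 1915456 − 1798492 = 116964; √116964 = 342.
q = (1384 − 342)/2 = 521, p = (1384 + 342)/2 = 863.
Check: 521 · 863 = 449623.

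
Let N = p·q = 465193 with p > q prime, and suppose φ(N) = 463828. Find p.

φ(n) = (p−1)(q−1) = n − (p+q) + 1, so p + q = 465193 − 463828 + 1 = 1366.
p and q are the roots of t² − 1366t + 465193 = 0.
Discriminant: 1366² − 4·465193 = 1865956 − 1860772 = 5184; √5184 = 72.
q = (1366 − 72)/2 = 647, p = (1366 + 72)/2 = 719.
Check: 647 · 719 = 465193.

719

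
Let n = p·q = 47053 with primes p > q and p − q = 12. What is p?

Since p = q + 12, we have 47053 = q(q + 12), so q² + 12q − 47053 = 0.
Discriminant: 12² + 4·47053 = 144 + 188212 = 188356; √188356 = 434.
q = (−12 + 434)/2 = 211, and p = q + 12 = 223.
Check: 211 · 223 = 47053.

223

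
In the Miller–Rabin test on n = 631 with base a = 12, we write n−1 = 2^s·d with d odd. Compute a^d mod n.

631 − 1 = 630 = 2^1 · 315, so d = 315.
12^1 ≡ 12 (mod 631)
12^2 ≡ 12^2 = 144 ≡ 144 (mod 631)
12^4 ≡ 144^2 = 20736 ≡ 544 (mod 631)
12^8 ≡ 544^2 = 295936 ≡ 628 (mod 631)
12^16 ≡ 628^2 = 394384 ≡ 9 (mod 631)
12^32 ≡ 9^2 = 81 ≡ 81 (mod 631)
12^64 ≡ 81^2 = 6561 ≡ 251 (mod 631)
12^128 ≡ 251^2 = 63001 ≡ 532 (mod 631)
12^256 ≡ 532^2 = 283024 ≡ 336 (mod 631)
315 = 256 + 32 + 16 + 8 + 2 + 1 in binary powers of 2.
So 12^315 ≡ 336 · 81 · 9 · 628 · 144 · 12 ≡ 630 (mod 631).
Since 12^d ≡ 630 (mod 631), base 12 does not prove 631 composite.

630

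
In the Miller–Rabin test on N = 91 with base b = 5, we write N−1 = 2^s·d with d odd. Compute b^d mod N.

91 − 1 = 90 = 2^1 · 45, so d = 45.
5^1 ≡ 5 (mod 91)
5^2 ≡ 5^2 = 25 ≡ 25 (mod 91)
5^4 ≡ 25^2 = 625 ≡ 79 (mod 91)
5^8 ≡ 79^2 = 6241 ≡ 53 (mod 91)
5^16 ≡ 53^2 = 2809 ≡ 79 (mod 91)
5^32 ≡ 79^2 = 6241 ≡ 53 (mod 91)
45 = 32 + 8 + 4 + 1 in binary powers of 2.
So 5^45 ≡ 53 · 53 · 79 · 5 ≡ 83 (mod 91).
Squaring chain: 83; never reaches −1, so base 5 is a Miller–Rabin witness that 91 is composite.

83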